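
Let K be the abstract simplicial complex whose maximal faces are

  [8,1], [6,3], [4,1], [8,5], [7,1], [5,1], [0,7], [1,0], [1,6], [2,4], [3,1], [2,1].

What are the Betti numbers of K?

Fix the vertex order 0 < 1 < 2 < 3 < 4 < 5 < 6 < 7 < 8 and write every simplex with vertices in increasing order. Then dim K = 1 and the simplices of K are:

  0-simplices (9): [0], [1], [2], [3], [4], [5], [6], [7], [8]
  1-simplices (12): [0,1], [0,7], [1,2], [1,3], [1,4], [1,5], [1,6], [1,7], [1,8], [2,4], [3,6], [5,8]

giving chain groups C_0 ≅ Z^9, C_1 ≅ Z^12.

∂_1: C_1 → C_0 is given by ∂[p,q] = [q] − [p]. For instance
  ∂[3,6] = [6] − [3].
This gives a 9×12 integer matrix of rank 8; reducing to Smith normal form yields diagonal entries (1,1,1,1,1,1,1,1).

Now H_k = ker ∂_k / im ∂_{k+1}, so:

  H_0: rank C_0 − rank ∂_1 = 9 − 8 = 1, and the invariant factors of ∂_1 are all 1, so H_0 ≅ Z.
  H_1: rank ker ∂_1 − rank ∂_2 = (12 − 8) − 0 = 4, and there is no ∂_2, so H_1 ≅ Z^4.

(K is a triangulation of a wedge of 4 circles.)

Hence the Betti numbers are b_0 = 1, b_1 = 4.

b_0 = 1, b_1 = 4.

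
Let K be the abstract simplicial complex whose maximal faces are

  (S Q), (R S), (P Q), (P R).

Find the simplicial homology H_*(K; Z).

H_0 ≅ Z,  H_1 ≅ Z.

K has 4 vertices, 4 edges.
rank ∂_0 = 0, rank ∂_1 = 3 ⇒ b_0 = 4 − 0 − 3 = 1; all invariant factors of ∂_1 are 1 so no torsion. So H_0 ≅ Z.
rank ∂_1 = 3, rank ∂_2 = 0 ⇒ b_1 = 4 − 3 − 0 = 1. So H_1 ≅ Z.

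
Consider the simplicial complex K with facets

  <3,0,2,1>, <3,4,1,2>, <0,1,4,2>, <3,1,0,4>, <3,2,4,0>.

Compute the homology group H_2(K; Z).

K has 5 vertices, 10 edges, 10 triangles, 5 3-simplices.
rank ∂_2 = 6, rank ∂_3 = 4 ⇒ b_2 = 10 − 6 − 4 = 0; all invariant factors of ∂_3 are 1 so no torsion. So H_2 ≅ 0.

H_2 = 0.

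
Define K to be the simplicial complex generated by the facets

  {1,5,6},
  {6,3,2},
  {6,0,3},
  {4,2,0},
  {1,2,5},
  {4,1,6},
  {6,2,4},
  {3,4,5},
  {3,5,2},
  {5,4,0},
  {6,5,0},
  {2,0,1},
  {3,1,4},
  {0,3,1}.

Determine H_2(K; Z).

We work with the vertex ordering 0 < 1 < 2 < 3 < 4 < 5 < 6. The simplices of K, each written with vertices in increasing order, are:

  0-simplices (7): [0], [1], [2], [3], [4], [5], [6]
  1-simplices (21): [0,1], [0,2], [0,3], [0,4], [0,5], [0,6], [1,2], [1,3], [1,4], [1,5], [1,6], [2,3], [2,4], [2,5], [2,6], [3,4], [3,5], [3,6], [4,5], [4,6], [5,6]
  2-simplices (14): [0,1,2], [0,1,3], [0,2,4], [0,3,6], [0,4,5], [0,5,6], [1,2,5], [1,3,4], [1,4,6], [1,5,6], [2,3,5], [2,3,6], [2,4,6], [3,4,5]

so the chain groups are C_0 ≅ Z^7, C_1 ≅ Z^21, C_2 ≅ Z^14.

∂_1: C_1 → C_0 maps an edge to its endpoints' difference, ∂[p,q] = q − p.
The resulting 7×21 matrix has rank 6, and its Smith normal form has invariant factors (1,1,1,1,1,1).

Boundary ∂_2: C_2 → C_1 maps a triangle to the signed sum of its edges. For instance
  ∂[0,1,3] = [1,3] − [0,3] + [0,1],
  ∂[0,5,6] = [5,6] − [0,6] + [0,5].
The 21×14 boundary matrix has rank 13 and Smith normal form diag(1,1,1,1,1,1,1,1,1,1,1,1,1).

Reading off H_k = ker ∂_k / im ∂_{k+1}:

  H_2: rank ker ∂_2 − rank ∂_3 = (14 − 13) − 0 = 1, and there is no ∂_3, so H_2 ≅ Z.

(K is a triangulation of the torus T^2.)

H_2 ≅ Z.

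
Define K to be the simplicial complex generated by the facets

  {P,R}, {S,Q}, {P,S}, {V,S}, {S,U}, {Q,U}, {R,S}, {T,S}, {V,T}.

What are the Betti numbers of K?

Order the vertices as P < Q < R < S < T < U < V. Listing each simplex with vertices in this order, K has dimension 1 with simplices:

  0-simplices (7): P, Q, R, S, T, U, V
  1-simplices (9): PR, PS, QS, QU, RS, ST, SU, SV, TV

giving chain groups C_0 ≅ Z^7, C_1 ≅ Z^9.

Boundary ∂_1: C_1 → C_0 maps an edge to its endpoints' difference, ∂[p,q] = q − p. For instance
  ∂SU = U − S.
This gives a 7×9 integer matrix of rank 6; reducing to Smith normal form yields diagonal entries (1,1,1,1,1,1).

Reading off H_k = ker ∂_k / im ∂_{k+1}:

  H_0: rank C_0 − rank ∂_1 = 7 − 6 = 1, and the invariant factors of ∂_1 are all 1, so H_0 = Z.
  H_1: rank ker ∂_1 − rank ∂_2 = (9 − 6) − 0 = 3, and there is no ∂_2, so H_1 = Z^3.

As a check, the Euler characteristic is 7 − 9 = -2, which agrees with 1 − 3 = -2.

Hence the Betti numbers are b_0 = 1, b_1 = 3.

b_0 = 1, b_1 = 3.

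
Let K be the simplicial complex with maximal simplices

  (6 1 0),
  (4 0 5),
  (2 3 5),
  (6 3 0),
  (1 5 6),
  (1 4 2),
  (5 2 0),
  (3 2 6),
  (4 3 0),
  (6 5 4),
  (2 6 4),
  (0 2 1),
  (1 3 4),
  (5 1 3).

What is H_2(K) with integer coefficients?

We work with the vertex ordering 0 < 1 < 2 < 3 < 4 < 5 < 6. The simplices of K, each written with vertices in increasing order, are:

  0-simplices (7): [0], [1], [2], [3], [4], [5], [6]
  1-simplices (21): [0,1], [0,2], [0,3], [0,4], [0,5], [0,6], [1,2], [1,3], [1,4], [1,5], [1,6], [2,3], [2,4], [2,5], [2,6], [3,4], [3,5], [3,6], [4,5], [4,6], [5,6]
  2-simplices (14): [0,1,2], [0,1,6], [0,2,5], [0,3,4], [0,3,6], [0,4,5], [1,2,4], [1,3,4], [1,3,5], [1,5,6], [2,3,5], [2,3,6], [2,4,6], [4,5,6]

so the chain groups are C_0 ≅ Z^7, C_1 ≅ Z^21, C_2 ≅ Z^14.

The boundary map ∂_1: C_1 → C_0 maps an edge to its endpoints' difference, ∂[p,q] = q − p.
This gives a 7×21 integer matrix of rank 6; reducing to Smith normal form yields diagonal entries (1,1,1,1,1,1).

∂_2: C_2 → C_1 maps a triangle to the signed sum of its edges. For instance
  ∂[0,3,6] = [3,6] − [0,6] + [0,3],
  ∂[4,5,6] = [5,6] − [4,6] + [4,5].
The resulting 21×14 matrix has rank 13, and its Smith normal form has invariant factors (1,1,1,1,1,1,1,1,1,1,1,1,1).

From H_k ≅ ker(∂_k) / im(∂_{k+1}) we obtain:

  H_2: rank ker ∂_2 − rank ∂_3 = (14 − 13) − 0 = 1, and there is no ∂_3, so H_2 = Z.

H_2 ≅ Z.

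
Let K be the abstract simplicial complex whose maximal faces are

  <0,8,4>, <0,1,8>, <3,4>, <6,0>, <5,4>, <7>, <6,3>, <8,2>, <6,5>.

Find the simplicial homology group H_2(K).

H_2 = 0.

Take the total order 0 < 1 < 2 < 3 < 4 < 5 < 6 < 7 < 8 on the vertex set. Then K (dimension 2) consists of the simplices:

  0-simplices (9): [0], [1], [2], [3], [4], [5], [6], [7], [8]
  1-simplices (11): [0,1], [0,4], [0,6], [0,8], [1,8], [2,8], [3,4], [3,6], [4,5], [4,8], [5,6]
  2-simplices (2): [0,1,8], [0,4,8]

giving chain groups C_0 ≅ Z^9, C_1 ≅ Z^11, C_2 ≅ Z^2.

∂_1: C_1 → C_0 maps an edge to its endpoints' difference, ∂[p,q] = q − p.
This gives a 9×11 integer matrix of rank 7; reducing to Smith normal form yields diagonal entries (1,1,1,1,1,1,1).

The boundary map ∂_2: C_2 → C_1 maps a triangle to the signed sum of its edges. For instance
  ∂[0,1,8] = [1,8] − [0,8] + [0,1],
  ∂[0,4,8] = [4,8] − [0,8] + [0,4].
This gives a 11×2 integer matrix of rank 2; reducing to Smith normal form yields diagonal entries (1,1).

Reading off H_k = ker ∂_k / im ∂_{k+1}:

  H_2: rank ker ∂_2 − rank ∂_3 = (2 − 2) − 0 = 0, and there is no ∂_3, so H_2 = 0.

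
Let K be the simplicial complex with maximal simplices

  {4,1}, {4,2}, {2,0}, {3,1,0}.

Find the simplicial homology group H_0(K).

H_0 = Z.

Fix the vertex order 0 < 1 < 2 < 3 < 4 and write every simplex with vertices in increasing order. Then dim K = 2 and the simplices of K are:

  0-simplices (5): [0], [1], [2], [3], [4]
  1-simplices (6): [0,1], [0,2], [0,3], [1,3], [1,4], [2,4]
  2-simplices (1): [0,1,3]

so the chain groups are C_0 ≅ Z^5, C_1 ≅ Z^6, C_2 ≅ Z^1.

Boundary ∂_1: C_1 → C_0 sends each edge [p,q] (with p < q) to q − p. For instance
  ∂[0,3] = [3] − [0].
The 5×6 boundary matrix has rank 4 and Smith normal form diag(1,1,1,1).

The boundary map ∂_2: C_2 → C_1 acts by ∂[p,q,r] = [q,r] − [p,r] + [p,q]. For instance
  ∂[0,1,3] = [1,3] − [0,3] + [0,1].
This gives a 6×1 integer matrix of rank 1; reducing to Smith normal form yields diagonal entries (1).

Computing H_k = (kernel of ∂_k) / (image of ∂_{k+1}):

  H_0: rank C_0 − rank ∂_1 = 5 − 4 = 1, and the invariant factors of ∂_1 are all 1, so H_0 = Z.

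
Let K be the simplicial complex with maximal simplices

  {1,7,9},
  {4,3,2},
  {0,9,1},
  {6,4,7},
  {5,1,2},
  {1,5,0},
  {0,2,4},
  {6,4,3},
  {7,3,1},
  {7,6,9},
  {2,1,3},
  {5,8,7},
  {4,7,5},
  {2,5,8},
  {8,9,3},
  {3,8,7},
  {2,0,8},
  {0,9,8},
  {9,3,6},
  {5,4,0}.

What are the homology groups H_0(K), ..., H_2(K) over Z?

H_0 ≅ Z,  H_1 ≅ Z ⊕ Z_2,  H_2 = 0.

Fix the vertex order 0 < 1 < 2 < 3 < 4 < 5 < 6 < 7 < 8 < 9 and write every simplex with vertices in increasing order. Then dim K = 2 and the simplices of K are:

  0-simplices (10): [0], [1], [2], [3], [4], [5], [6], [7], [8], [9]
  1-simplices (30): (30 of them)
  2-simplices (20): (20 of them)

giving chain groups C_0 ≅ Z^10, C_1 ≅ Z^30, C_2 ≅ Z^20.

∂_1: C_1 → C_0 maps an edge to its endpoints' difference, ∂[p,q] = q − p. For instance
  ∂[0,4] = [4] − [0].
The resulting 10×30 matrix has rank 9, and its Smith normal form has invariant factors (1,1,1,1,1,1,1,1,1).

The boundary map ∂_2: C_2 → C_1 maps a triangle to the signed sum of its edges. For instance
  ∂[0,8,9] = [8,9] − [0,9] + [0,8],
  ∂[2,5,8] = [5,8] − [2,8] + [2,5].
The 30×20 boundary matrix has rank 20 and Smith normal form diag(1,1,1,1,1,1,1,1,1,1,1,1,1,1,1,1,1,1,1,2).

Computing H_k = (kernel of ∂_k) / (image of ∂_{k+1}):

  H_0: rank C_0 − rank ∂_1 = 10 − 9 = 1, and the invariant factors of ∂_1 are all 1, so H_0 = Z.
  H_1: rank ker ∂_1 − rank ∂_2 = (30 − 9) − 20 = 1, and ∂_2 has invariant factor 2 > 1, so H_1 = Z ⊕ Z_2.
  H_2: rank ker ∂_2 − rank ∂_3 = (20 − 20) − 0 = 0, and there is no ∂_3, so H_2 = 0.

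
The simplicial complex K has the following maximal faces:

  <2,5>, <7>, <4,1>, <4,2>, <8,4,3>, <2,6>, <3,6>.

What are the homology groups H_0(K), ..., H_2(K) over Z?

H_0 ≅ Z^2,  H_1 ≅ Z,  H_2 = 0.

Take the total order 1 < 2 < 3 < 4 < 5 < 6 < 7 < 8 on the vertex set. Then K (dimension 2) consists of the simplices:

  0-simplices (8): [1], [2], [3], [4], [5], [6], [7], [8]
  1-simplices (8): [1,4], [2,4], [2,5], [2,6], [3,4], [3,6], [3,8], [4,8]
  2-simplices (1): [3,4,8]

Hence C_0 ≅ Z^8, C_1 ≅ Z^8, C_2 ≅ Z^1.

The boundary map ∂_1: C_1 → C_0 maps an edge to its endpoints' difference, ∂[p,q] = q − p.
The resulting 8×8 matrix has rank 6, and its Smith normal form has invariant factors (1,1,1,1,1,1).

∂_2: C_2 → C_1 acts by ∂[p,q,r] = [q,r] − [p,r] + [p,q]. For instance
  ∂[3,4,8] = [4,8] − [3,8] + [3,4].
The resulting 8×1 matrix has rank 1, and its Smith normal form has invariant factors (1).

Computing H_k = (kernel of ∂_k) / (image of ∂_{k+1}):

  H_0: rank C_0 − rank ∂_1 = 8 − 6 = 2, and the invariant factors of ∂_1 are all 1, so H_0 ≅ Z^2.
  H_1: rank ker ∂_1 − rank ∂_2 = (8 − 6) − 1 = 1, and the invariant factors of ∂_2 are all 1, so H_1 ≅ Z.
  H_2: rank ker ∂_2 − rank ∂_3 = (1 − 1) − 0 = 0, and there is no ∂_3, so H_2 ≅ 0.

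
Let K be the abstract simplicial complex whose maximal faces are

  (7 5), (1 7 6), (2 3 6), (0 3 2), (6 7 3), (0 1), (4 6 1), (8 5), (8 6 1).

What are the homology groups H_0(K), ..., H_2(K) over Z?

H_0 ≅ Z,  H_1 ≅ Z^2,  H_2 = 0.

Take the total order 0 < 1 < 2 < 3 < 4 < 5 < 6 < 7 < 8 on the vertex set. Then K (dimension 2) consists of the simplices:

  0-simplices (9): [0], [1], [2], [3], [4], [5], [6], [7], [8]
  1-simplices (16): [0,1], [0,2], [0,3], [1,4], [1,6], [1,7], [1,8], [2,3], [2,6], [3,6], [3,7], [4,6], [5,7], [5,8], [6,7], [6,8]
  2-simplices (6): [0,2,3], [1,4,6], [1,6,7], [1,6,8], [2,3,6], [3,6,7]

so the chain groups are C_0 ≅ Z^9, C_1 ≅ Z^16, C_2 ≅ Z^6.

The boundary map ∂_1: C_1 → C_0 is given by ∂[p,q] = [q] − [p].
The resulting 9×16 matrix has rank 8, and its Smith normal form has invariant factors (1,1,1,1,1,1,1,1).

The boundary map ∂_2: C_2 → C_1 acts by ∂[p,q,r] = [q,r] − [p,r] + [p,q]. For instance
  ∂[1,6,7] = [6,7] − [1,7] + [1,6],
  ∂[1,6,8] = [6,8] − [1,8] + [1,6].
This gives a 16×6 integer matrix of rank 6; reducing to Smith normal form yields diagonal entries (1,1,1,1,1,1).

Reading off H_k = ker ∂_k / im ∂_{k+1}:

  H_0: rank C_0 − rank ∂_1 = 9 − 8 = 1, and the invariant factors of ∂_1 are all 1, so H_0 = Z.
  H_1: rank ker ∂_1 − rank ∂_2 = (16 − 8) − 6 = 2, and the invariant factors of ∂_2 are all 1, so H_1 = Z^2.
  H_2: rank ker ∂_2 − rank ∂_3 = (6 − 6) − 0 = 0, and there is no ∂_3, so H_2 = 0.

As a check, the Euler characteristic is 9 − 16 + 6 = -1, which agrees with 1 − 2 + 0 = -1.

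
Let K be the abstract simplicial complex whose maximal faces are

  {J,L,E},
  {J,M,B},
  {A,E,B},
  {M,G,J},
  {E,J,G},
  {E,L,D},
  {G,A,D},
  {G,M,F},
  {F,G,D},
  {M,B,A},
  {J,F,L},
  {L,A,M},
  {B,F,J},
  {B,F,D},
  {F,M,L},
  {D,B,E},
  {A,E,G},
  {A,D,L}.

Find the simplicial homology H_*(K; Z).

H_0 ≅ Z,  H_1 ≅ Z ⊕ Z/2,  H_2 = 0.

Take the total order A < B < D < E < F < G < J < L < M on the vertex set. Then K (dimension 2) consists of the simplices:

  0-simplices (9): A, B, D, E, F, G, J, L, M
  1-simplices (27): AB, AD, AE, AG, AL, AM, BD, BE, BF, BJ, BM, DE, DF, DG, DL, EG, EJ, EL, FG, FJ, FL, FM, GJ, GM, JL, JM, LM
  2-simplices (18): ABE, ABM, ADG, ADL, AEG, ALM, BDE, BDF, BFJ, BJM, DEL, DFG, EGJ, EJL, FGM, FJL, FLM, GJM

so the chain groups are C_0 ≅ Z^9, C_1 ≅ Z^27, C_2 ≅ Z^18.

∂_1: C_1 → C_0 sends each edge [p,q] (with p < q) to q − p.
As a 9×27 matrix over Z this has rank 8, with invariant factors (1,1,1,1,1,1,1,1).

The boundary map ∂_2: C_2 → C_1 acts by ∂[p,q,r] = [q,r] − [p,r] + [p,q]. For instance
  ∂BDF = DF − BF + BD,
  ∂AEG = EG − AG + AE.
The 27×18 boundary matrix has rank 18 and Smith normal form diag(1,1,1,1,1,1,1,1,1,1,1,1,1,1,1,1,1,2).

Reading off H_k = ker ∂_k / im ∂_{k+1}:

  H_0: rank C_0 − rank ∂_1 = 9 − 8 = 1, and the invariant factors of ∂_1 are all 1, so H_0 ≅ Z.
  H_1: rank ker ∂_1 − rank ∂_2 = (27 − 8) − 18 = 1, and ∂_2 has invariant factor 2 > 1, so H_1 ≅ Z ⊕ Z/2.
  H_2: rank ker ∂_2 − rank ∂_3 = (18 − 18) − 0 = 0, and there is no ∂_3, so H_2 ≅ 0.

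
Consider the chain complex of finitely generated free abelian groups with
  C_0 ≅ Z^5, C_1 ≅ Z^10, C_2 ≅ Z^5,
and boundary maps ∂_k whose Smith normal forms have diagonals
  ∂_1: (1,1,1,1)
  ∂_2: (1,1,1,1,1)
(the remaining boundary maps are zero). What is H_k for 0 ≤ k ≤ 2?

H_0 = Z,  H_1 = Z,  H_2 = 0.

H_0: b_0 = 5 − 0 − 4 = 1; torsion from ∂_1 factors > 1: none. So H_0 = Z.
H_1: b_1 = 10 − 4 − 5 = 1; torsion from ∂_2 factors > 1: none. So H_1 = Z.
H_2: b_2 = 5 − 5 − 0 = 0; torsion from ∂_3 factors > 1: none. So H_2 = 0.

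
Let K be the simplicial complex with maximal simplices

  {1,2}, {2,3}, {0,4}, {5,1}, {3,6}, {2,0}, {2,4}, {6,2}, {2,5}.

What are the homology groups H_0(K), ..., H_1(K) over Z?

H_0 = Z,  H_1 = Z^3.

Fix the vertex order 0 < 1 < 2 < 3 < 4 < 5 < 6 and write every simplex with vertices in increasing order. Then dim K = 1 and the simplices of K are:

  0-simplices (7): [0], [1], [2], [3], [4], [5], [6]
  1-simplices (9): [0,2], [0,4], [1,2], [1,5], [2,3], [2,4], [2,5], [2,6], [3,6]

giving chain groups C_0 ≅ Z^7, C_1 ≅ Z^9.

∂_1: C_1 → C_0 sends each edge [p,q] (with p < q) to q − p.
The 7×9 boundary matrix has rank 6 and Smith normal form diag(1,1,1,1,1,1).

Reading off H_k = ker ∂_k / im ∂_{k+1}:

  H_0: rank C_0 − rank ∂_1 = 7 − 6 = 1, and the invariant factors of ∂_1 are all 1, so H_0 ≅ Z.
  H_1: rank ker ∂_1 − rank ∂_2 = (9 − 6) − 0 = 3, and there is no ∂_2, so H_1 ≅ Z^3.

As a check, the Euler characteristic is 7 − 9 = -2, which agrees with 1 − 3 = -2.
(K is a triangulation of a wedge of 3 circles.)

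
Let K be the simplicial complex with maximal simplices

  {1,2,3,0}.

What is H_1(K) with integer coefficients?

Order the vertices as 0 < 1 < 2 < 3. Listing each simplex with vertices in this order, K has dimension 3 with simplices:

  0-simplices (4): [0], [1], [2], [3]
  1-simplices (6): [0,1], [0,2], [0,3], [1,2], [1,3], [2,3]
  2-simplices (4): [0,1,2], [0,1,3], [0,2,3], [1,2,3]
  3-simplices (1): [0,1,2,3]

giving chain groups C_0 ≅ Z^4, C_1 ≅ Z^6, C_2 ≅ Z^4, C_3 ≅ Z^1.

The boundary map ∂_1: C_1 → C_0 sends each edge [p,q] (with p < q) to q − p.
The 4×6 boundary matrix has rank 3 and Smith normal form diag(1,1,1).

∂_2: C_2 → C_1 maps a triangle to the signed sum of its edges. For instance
  ∂[0,2,3] = [2,3] − [0,3] + [0,2],
  ∂[1,2,3] = [2,3] − [1,3] + [1,2].
The 6×4 boundary matrix has rank 3 and Smith normal form diag(1,1,1).

The boundary map ∂_3: C_3 → C_2 sends each 3-simplex σ to the alternating sum Σ_i (−1)^i (σ with its i-th vertex removed). For instance
  ∂[0,1,2,3] = [1,2,3] − [0,2,3] + [0,1,3] − [0,1,2].
This gives a 4×1 integer matrix of rank 1; reducing to Smith normal form yields diagonal entries (1).

Now H_k = ker ∂_k / im ∂_{k+1}, so:

  H_1: rank ker ∂_1 − rank ∂_2 = (6 − 3) − 3 = 0, and the invariant factors of ∂_2 are all 1, so H_1 = 0.

H_1 = 0.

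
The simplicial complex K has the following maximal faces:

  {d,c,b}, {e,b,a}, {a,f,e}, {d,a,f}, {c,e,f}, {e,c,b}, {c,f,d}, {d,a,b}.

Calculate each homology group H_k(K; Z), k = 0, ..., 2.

H_0 = Z,  H_1 = 0,  H_2 = Z.

We work with the vertex ordering a < b < c < d < e < f. The simplices of K, each written with vertices in increasing order, are:

  0-simplices (6): a, b, c, d, e, f
  1-simplices (12): ab, ad, ae, af, bc, bd, be, cd, ce, cf, df, ef
  2-simplices (8): abd, abe, adf, aef, bcd, bce, cdf, cef

Hence C_0 ≅ Z^6, C_1 ≅ Z^12, C_2 ≅ Z^8.

∂_1: C_1 → C_0 is given by ∂[p,q] = [q] − [p].
The 6×12 boundary matrix has rank 5 and Smith normal form diag(1,1,1,1,1).

∂_2: C_2 → C_1 sends each 2-simplex [p,q,r] to [q,r] − [p,r] + [p,q]. For instance
  ∂abe = be − ae + ab,
  ∂cef = ef − cf + ce.
The resulting 12×8 matrix has rank 7, and its Smith normal form has invariant factors (1,1,1,1,1,1,1).

Now H_k = ker ∂_k / im ∂_{k+1}, so:

  H_0: rank C_0 − rank ∂_1 = 6 − 5 = 1, and the invariant factors of ∂_1 are all 1, so H_0 = Z.
  H_1: rank ker ∂_1 − rank ∂_2 = (12 − 5) − 7 = 0, and the invariant factors of ∂_2 are all 1, so H_1 = 0.
  H_2: rank ker ∂_2 − rank ∂_3 = (8 − 7) − 0 = 1, and there is no ∂_3, so H_2 = Z.

As a check, the Euler characteristic is 6 − 12 + 8 = 2, which agrees with 1 − 0 + 1 = 2.
(K is a triangulation of the 2-sphere S^2.)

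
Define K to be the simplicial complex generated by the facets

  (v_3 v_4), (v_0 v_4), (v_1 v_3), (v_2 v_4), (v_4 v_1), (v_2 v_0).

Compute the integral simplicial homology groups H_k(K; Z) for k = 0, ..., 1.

H_0 ≅ Z,  H_1 ≅ Z^2.

K has 5 vertices, 6 edges.
rank ∂_0 = 0, rank ∂_1 = 4 ⇒ b_0 = 5 − 0 − 4 = 1; all invariant factors of ∂_1 are 1 so no torsion. So H_0 ≅ Z.
rank ∂_1 = 4, rank ∂_2 = 0 ⇒ b_1 = 6 − 4 − 0 = 2. So H_1 ≅ Z^2.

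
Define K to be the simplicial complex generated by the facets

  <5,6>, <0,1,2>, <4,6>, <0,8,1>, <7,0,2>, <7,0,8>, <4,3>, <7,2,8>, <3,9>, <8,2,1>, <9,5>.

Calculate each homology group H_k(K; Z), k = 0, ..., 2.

K has 10 vertices, 14 edges, 6 triangles.
rank ∂_0 = 0, rank ∂_1 = 8 ⇒ b_0 = 10 − 0 − 8 = 2; all invariant factors of ∂_1 are 1 so no torsion. So H_0 ≅ Z^2.
rank ∂_1 = 8, rank ∂_2 = 5 ⇒ b_1 = 14 − 8 − 5 = 1; all invariant factors of ∂_2 are 1 so no torsion. So H_1 ≅ Z.
rank ∂_2 = 5, rank ∂_3 = 0 ⇒ b_2 = 6 − 5 − 0 = 1. So H_2 ≅ Z.

H_0 = Z^2,  H_1 = Z,  H_2 = Z.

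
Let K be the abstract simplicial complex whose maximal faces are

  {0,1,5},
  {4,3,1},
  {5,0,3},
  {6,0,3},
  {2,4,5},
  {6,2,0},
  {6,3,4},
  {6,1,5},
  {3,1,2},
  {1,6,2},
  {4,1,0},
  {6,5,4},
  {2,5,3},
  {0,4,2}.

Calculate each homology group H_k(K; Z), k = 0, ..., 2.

H_0 ≅ Z,  H_1 ≅ Z^2,  H_2 ≅ Z.

K has 7 vertices, 21 edges, 14 triangles.
rank ∂_0 = 0, rank ∂_1 = 6 ⇒ b_0 = 7 − 0 − 6 = 1; all invariant factors of ∂_1 are 1 so no torsion. So H_0 ≅ Z.
rank ∂_1 = 6, rank ∂_2 = 13 ⇒ b_1 = 21 − 6 − 13 = 2; all invariant factors of ∂_2 are 1 so no torsion. So H_1 ≅ Z^2.
rank ∂_2 = 13, rank ∂_3 = 0 ⇒ b_2 = 14 − 13 − 0 = 1. So H_2 ≅ Z.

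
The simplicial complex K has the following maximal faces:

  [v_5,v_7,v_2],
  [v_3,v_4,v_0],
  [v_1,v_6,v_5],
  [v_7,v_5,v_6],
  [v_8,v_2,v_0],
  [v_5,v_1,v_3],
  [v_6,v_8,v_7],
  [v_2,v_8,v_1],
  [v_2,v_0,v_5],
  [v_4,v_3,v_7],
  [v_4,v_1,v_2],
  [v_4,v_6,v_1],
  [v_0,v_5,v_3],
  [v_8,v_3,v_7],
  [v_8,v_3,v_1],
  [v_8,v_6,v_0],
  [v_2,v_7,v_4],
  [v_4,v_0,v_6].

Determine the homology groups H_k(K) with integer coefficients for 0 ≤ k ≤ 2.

H_0 = Z,  H_1 = Z^2,  H_2 = Z.

Take the total order v_0 < v_1 < v_2 < v_3 < v_4 < v_5 < v_6 < v_7 < v_8 on the vertex set. Then K (dimension 2) consists of the simplices:

  0-simplices (9): [v_0], [v_1], [v_2], [v_3], [v_4], [v_5], [v_6], [v_7], [v_8]
  1-simplices (27): (27 of them)
  2-simplices (18): (18 of them)

Hence C_0 ≅ Z^9, C_1 ≅ Z^27, C_2 ≅ Z^18.

Boundary ∂_1: C_1 → C_0 sends each edge [p,q] (with p < q) to q − p. For instance
  ∂[v_3,v_8] = [v_8] − [v_3].
The 9×27 boundary matrix has rank 8 and Smith normal form diag(1,1,1,1,1,1,1,1).

The boundary map ∂_2: C_2 → C_1 maps a triangle to the signed sum of its edges. For instance
  ∂[v_5,v_6,v_7] = [v_6,v_7] − [v_5,v_7] + [v_5,v_6],
  ∂[v_1,v_3,v_8] = [v_3,v_8] − [v_1,v_8] + [v_1,v_3].
The 27×18 boundary matrix has rank 17 and Smith normal form diag(1,1,1,1,1,1,1,1,1,1,1,1,1,1,1,1,1).

Reading off H_k = ker ∂_k / im ∂_{k+1}:

  H_0: rank C_0 − rank ∂_1 = 9 − 8 = 1, and the invariant factors of ∂_1 are all 1, so H_0 = Z.
  H_1: rank ker ∂_1 − rank ∂_2 = (27 − 8) − 17 = 2, and the invariant factors of ∂_2 are all 1, so H_1 = Z^2.
  H_2: rank ker ∂_2 − rank ∂_3 = (18 − 17) − 0 = 1, and there is no ∂_3, so H_2 = Z.

As a check, the Euler characteristic is 9 − 27 + 18 = 0, which agrees with 1 − 2 + 1 = 0.
(K is a triangulation of the torus T^2.)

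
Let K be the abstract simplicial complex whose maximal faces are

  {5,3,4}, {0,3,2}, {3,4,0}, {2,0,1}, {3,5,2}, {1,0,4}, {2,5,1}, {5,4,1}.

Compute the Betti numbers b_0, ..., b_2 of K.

b_0 = 1, b_1 = 0, b_2 = 1.

Take the total order 0 < 1 < 2 < 3 < 4 < 5 on the vertex set. Then K (dimension 2) consists of the simplices:

  0-simplices (6): [0], [1], [2], [3], [4], [5]
  1-simplices (12): [0,1], [0,2], [0,3], [0,4], [1,2], [1,4], [1,5], [2,3], [2,5], [3,4], [3,5], [4,5]
  2-simplices (8): [0,1,2], [0,1,4], [0,2,3], [0,3,4], [1,2,5], [1,4,5], [2,3,5], [3,4,5]

so the chain groups are C_0 ≅ Z^6, C_1 ≅ Z^12, C_2 ≅ Z^8.

Boundary ∂_1: C_1 → C_0 sends each edge [p,q] (with p < q) to q − p. For instance
  ∂[2,5] = [5] − [2].
As a 6×12 matrix over Z this has rank 5, with invariant factors (1,1,1,1,1).

The boundary map ∂_2: C_2 → C_1 acts by ∂[p,q,r] = [q,r] − [p,r] + [p,q]. For instance
  ∂[1,4,5] = [4,5] − [1,5] + [1,4],
  ∂[2,3,5] = [3,5] − [2,5] + [2,3].
The resulting 12×8 matrix has rank 7, and its Smith normal form has invariant factors (1,1,1,1,1,1,1).

From H_k ≅ ker(∂_k) / im(∂_{k+1}) we obtain:

  H_0: rank C_0 − rank ∂_1 = 6 − 5 = 1, and the invariant factors of ∂_1 are all 1, so H_0 = Z.
  H_1: rank ker ∂_1 − rank ∂_2 = (12 − 5) − 7 = 0, and the invariant factors of ∂_2 are all 1, so H_1 = 0.
  H_2: rank ker ∂_2 − rank ∂_3 = (8 − 7) − 0 = 1, and there is no ∂_3, so H_2 = Z.

Hence the Betti numbers are b_0 = 1, b_1 = 0, b_2 = 1.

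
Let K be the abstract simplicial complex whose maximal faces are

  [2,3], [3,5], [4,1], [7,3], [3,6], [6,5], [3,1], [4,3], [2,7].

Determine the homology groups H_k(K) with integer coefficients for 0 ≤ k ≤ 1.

H_0 = Z,  H_1 = Z^3.

Take the total order 1 < 2 < 3 < 4 < 5 < 6 < 7 on the vertex set. Then K (dimension 1) consists of the simplices:

  0-simplices (7): [1], [2], [3], [4], [5], [6], [7]
  1-simplices (9): [1,3], [1,4], [2,3], [2,7], [3,4], [3,5], [3,6], [3,7], [5,6]

giving chain groups C_0 ≅ Z^7, C_1 ≅ Z^9.

Boundary ∂_1: C_1 → C_0 sends each edge [p,q] (with p < q) to q − p.
This gives a 7×9 integer matrix of rank 6; reducing to Smith normal form yields diagonal entries (1,1,1,1,1,1).

Now H_k = ker ∂_k / im ∂_{k+1}, so:

  H_0: rank C_0 − rank ∂_1 = 7 − 6 = 1, and the invariant factors of ∂_1 are all 1, so H_0 = Z.
  H_1: rank ker ∂_1 − rank ∂_2 = (9 − 6) − 0 = 3, and there is no ∂_2, so H_1 = Z^3.

(K is a triangulation of a wedge of 3 circles.)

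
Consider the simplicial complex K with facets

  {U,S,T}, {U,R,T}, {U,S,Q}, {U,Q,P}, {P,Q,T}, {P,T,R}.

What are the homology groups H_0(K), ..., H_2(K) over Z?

Order the vertices as P < Q < R < S < T < U. Listing each simplex with vertices in this order, K has dimension 2 with simplices:

  0-simplices (6): P, Q, R, S, T, U
  1-simplices (12): PQ, PR, PT, PU, QS, QT, QU, RT, RU, ST, SU, TU
  2-simplices (6): PQT, PQU, PRT, QSU, RTU, STU

so the chain groups are C_0 ≅ Z^6, C_1 ≅ Z^12, C_2 ≅ Z^6.

The boundary map ∂_1: C_1 → C_0 sends each edge [p,q] (with p < q) to q − p.
The 6×12 boundary matrix has rank 5 and Smith normal form diag(1,1,1,1,1).

The boundary map ∂_2: C_2 → C_1 acts by ∂[p,q,r] = [q,r] − [p,r] + [p,q]. For instance
  ∂STU = TU − SU + ST,
  ∂PQT = QT − PT + PQ.
The resulting 12×6 matrix has rank 6, and its Smith normal form has invariant factors (1,1,1,1,1,1).

Reading off H_k = ker ∂_k / im ∂_{k+1}:

  H_0: rank C_0 − rank ∂_1 = 6 − 5 = 1, and the invariant factors of ∂_1 are all 1, so H_0 = Z.
  H_1: rank ker ∂_1 − rank ∂_2 = (12 − 5) − 6 = 1, and the invariant factors of ∂_2 are all 1, so H_1 = Z.
  H_2: rank ker ∂_2 − rank ∂_3 = (6 − 6) − 0 = 0, and there is no ∂_3, so H_2 = 0.

H_0 ≅ Z,  H_1 ≅ Z,  H_2 = 0.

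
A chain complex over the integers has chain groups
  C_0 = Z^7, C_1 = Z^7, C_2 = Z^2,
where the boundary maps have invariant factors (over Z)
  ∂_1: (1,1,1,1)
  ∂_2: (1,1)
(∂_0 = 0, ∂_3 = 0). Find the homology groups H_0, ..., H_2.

H_0: b_0 = 7 − 0 − 4 = 3; torsion from ∂_1 factors > 1: none. So H_0 ≅ Z^3.
H_1: b_1 = 7 − 4 − 2 = 1; torsion from ∂_2 factors > 1: none. So H_1 ≅ Z.
H_2: b_2 = 2 − 2 − 0 = 0; torsion from ∂_3 factors > 1: none. So H_2 ≅ 0.

H_0 ≅ Z^3,  H_1 ≅ Z,  H_2 = 0.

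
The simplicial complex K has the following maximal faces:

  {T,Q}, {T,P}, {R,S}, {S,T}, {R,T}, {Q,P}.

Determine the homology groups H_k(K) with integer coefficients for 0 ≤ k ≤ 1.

H_0 = Z,  H_1 = Z^2.

K has 5 vertices, 6 edges.
rank ∂_0 = 0, rank ∂_1 = 4 ⇒ b_0 = 5 − 0 − 4 = 1; all invariant factors of ∂_1 are 1 so no torsion. So H_0 = Z.
rank ∂_1 = 4, rank ∂_2 = 0 ⇒ b_1 = 6 − 4 − 0 = 2. So H_1 = Z^2.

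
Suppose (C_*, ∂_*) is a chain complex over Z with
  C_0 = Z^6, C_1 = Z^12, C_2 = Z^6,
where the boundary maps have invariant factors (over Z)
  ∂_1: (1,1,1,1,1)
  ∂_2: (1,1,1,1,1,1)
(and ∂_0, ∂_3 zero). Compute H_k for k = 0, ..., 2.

H_0 = Z,  H_1 = Z,  H_2 = 0.

H_0: b_0 = 6 − 0 − 5 = 1; torsion from ∂_1 factors > 1: none. So H_0 = Z.
H_1: b_1 = 12 − 5 − 6 = 1; torsion from ∂_2 factors > 1: none. So H_1 = Z.
H_2: b_2 = 6 − 6 − 0 = 0; torsion from ∂_3 factors > 1: none. So H_2 = 0.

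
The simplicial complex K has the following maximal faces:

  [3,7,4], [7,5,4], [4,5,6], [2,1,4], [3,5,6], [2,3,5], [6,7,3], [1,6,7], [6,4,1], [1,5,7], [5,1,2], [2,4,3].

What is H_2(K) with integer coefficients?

K has 7 vertices, 18 edges, 12 triangles.
rank ∂_2 = 12, rank ∂_3 = 0 ⇒ b_2 = 12 − 12 − 0 = 0. So H_2 = 0.

H_2 = 0.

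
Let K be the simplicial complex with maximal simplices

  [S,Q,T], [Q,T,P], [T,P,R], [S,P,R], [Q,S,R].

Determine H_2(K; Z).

H_2 ≅ 0.

We work with the vertex ordering P < Q < R < S < T. The simplices of K, each written with vertices in increasing order, are:

  0-simplices (5): P, Q, R, S, T
  1-simplices (10): PQ, PR, PS, PT, QR, QS, QT, RS, RT, ST
  2-simplices (5): PQT, PRS, PRT, QRS, QST

Hence C_0 ≅ Z^5, C_1 ≅ Z^10, C_2 ≅ Z^5.

∂_1: C_1 → C_0 is given by ∂[p,q] = [q] − [p].
The resulting 5×10 matrix has rank 4, and its Smith normal form has invariant factors (1,1,1,1).

Boundary ∂_2: C_2 → C_1 maps a triangle to the signed sum of its edges. For instance
  ∂QRS = RS − QS + QR,
  ∂QST = ST − QT + QS.
The 10×5 boundary matrix has rank 5 and Smith normal form diag(1,1,1,1,1).

Now H_k = ker ∂_k / im ∂_{k+1}, so:

  H_2: rank ker ∂_2 − rank ∂_3 = (5 − 5) − 0 = 0, and there is no ∂_3, so H_2 ≅ 0.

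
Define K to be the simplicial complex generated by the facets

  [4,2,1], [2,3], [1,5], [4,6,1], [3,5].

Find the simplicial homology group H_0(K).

Take the total order 1 < 2 < 3 < 4 < 5 < 6 on the vertex set. Then K (dimension 2) consists of the simplices:

  0-simplices (6): [1], [2], [3], [4], [5], [6]
  1-simplices (8): [1,2], [1,4], [1,5], [1,6], [2,3], [2,4], [3,5], [4,6]
  2-simplices (2): [1,2,4], [1,4,6]

Hence C_0 ≅ Z^6, C_1 ≅ Z^8, C_2 ≅ Z^2.

The boundary map ∂_1: C_1 → C_0 maps an edge to its endpoints' difference, ∂[p,q] = q − p. For instance
  ∂[1,4] = [4] − [1].
The resulting 6×8 matrix has rank 5, and its Smith normal form has invariant factors (1,1,1,1,1).

Boundary ∂_2: C_2 → C_1 acts by ∂[p,q,r] = [q,r] − [p,r] + [p,q]. For instance
  ∂[1,4,6] = [4,6] − [1,6] + [1,4],
  ∂[1,2,4] = [2,4] − [1,4] + [1,2].
This gives a 8×2 integer matrix of rank 2; reducing to Smith normal form yields diagonal entries (1,1).

Reading off H_k = ker ∂_k / im ∂_{k+1}:

  H_0: rank C_0 − rank ∂_1 = 6 − 5 = 1, and the invariant factors of ∂_1 are all 1, so H_0 = Z.

H_0 ≅ Z.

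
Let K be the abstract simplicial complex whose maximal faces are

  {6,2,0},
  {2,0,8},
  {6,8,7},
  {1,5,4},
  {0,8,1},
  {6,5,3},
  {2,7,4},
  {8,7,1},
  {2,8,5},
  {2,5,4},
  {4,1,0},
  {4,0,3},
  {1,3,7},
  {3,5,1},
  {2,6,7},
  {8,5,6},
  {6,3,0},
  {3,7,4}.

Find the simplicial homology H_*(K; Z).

H_0 = Z,  H_1 = Z × Z/2,  H_2 = 0.

Order the vertices as 0 < 1 < 2 < 3 < 4 < 5 < 6 < 7 < 8. Listing each simplex with vertices in this order, K has dimension 2 with simplices:

  0-simplices (9): [0], [1], [2], [3], [4], [5], [6], [7], [8]
  1-simplices (27): (27 of them)
  2-simplices (18): [0,1,4], [0,1,8], [0,2,6], [0,2,8], [0,3,4], [0,3,6], [1,3,5], [1,3,7], [1,4,5], [1,7,8], [2,4,5], [2,4,7], [2,5,8], [2,6,7], [3,4,7], [3,5,6], [5,6,8], [6,7,8]

giving chain groups C_0 ≅ Z^9, C_1 ≅ Z^27, C_2 ≅ Z^18.

The boundary map ∂_1: C_1 → C_0 is given by ∂[p,q] = [q] − [p]. For instance
  ∂[2,4] = [4] − [2].
The resulting 9×27 matrix has rank 8, and its Smith normal form has invariant factors (1,1,1,1,1,1,1,1).

Boundary ∂_2: C_2 → C_1 acts by ∂[p,q,r] = [q,r] − [p,r] + [p,q]. For instance
  ∂[0,2,6] = [2,6] − [0,6] + [0,2],
  ∂[1,7,8] = [7,8] − [1,8] + [1,7].
The 27×18 boundary matrix has rank 18 and Smith normal form diag(1,1,1,1,1,1,1,1,1,1,1,1,1,1,1,1,1,2).

Reading off H_k = ker ∂_k / im ∂_{k+1}:

  H_0: rank C_0 − rank ∂_1 = 9 − 8 = 1, and the invariant factors of ∂_1 are all 1, so H_0 ≅ Z.
  H_1: rank ker ∂_1 − rank ∂_2 = (27 − 8) − 18 = 1, and ∂_2 has invariant factor 2 > 1, so H_1 ≅ Z × Z/2.
  H_2: rank ker ∂_2 − rank ∂_3 = (18 − 18) − 0 = 0, and there is no ∂_3, so H_2 ≅ 0.

(K is a triangulation of the Klein bottle.)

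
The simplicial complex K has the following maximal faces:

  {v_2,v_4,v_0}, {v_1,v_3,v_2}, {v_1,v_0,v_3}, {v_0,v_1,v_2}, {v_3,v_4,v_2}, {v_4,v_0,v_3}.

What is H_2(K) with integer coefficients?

H_2 = Z.

We work with the vertex ordering v_0 < v_1 < v_2 < v_3 < v_4. The simplices of K, each written with vertices in increasing order, are:

  0-simplices (5): [v_0], [v_1], [v_2], [v_3], [v_4]
  1-simplices (9): [v_0,v_1], [v_0,v_2], [v_0,v_3], [v_0,v_4], [v_1,v_2], [v_1,v_3], [v_2,v_3], [v_2,v_4], [v_3,v_4]
  2-simplices (6): [v_0,v_1,v_2], [v_0,v_1,v_3], [v_0,v_2,v_4], [v_0,v_3,v_4], [v_1,v_2,v_3], [v_2,v_3,v_4]

Hence C_0 ≅ Z^5, C_1 ≅ Z^9, C_2 ≅ Z^6.

Boundary ∂_1: C_1 → C_0 sends each edge [p,q] (with p < q) to q − p.
The resulting 5×9 matrix has rank 4, and its Smith normal form has invariant factors (1,1,1,1).

Boundary ∂_2: C_2 → C_1 maps a triangle to the signed sum of its edges. For instance
  ∂[v_0,v_2,v_4] = [v_2,v_4] − [v_0,v_4] + [v_0,v_2],
  ∂[v_0,v_1,v_2] = [v_1,v_2] − [v_0,v_2] + [v_0,v_1].
This gives a 9×6 integer matrix of rank 5; reducing to Smith normal form yields diagonal entries (1,1,1,1,1).

Now H_k = ker ∂_k / im ∂_{k+1}, so:

  H_2: rank ker ∂_2 − rank ∂_3 = (6 − 5) − 0 = 1, and there is no ∂_3, so H_2 = Z.

(K is a triangulation of the 2-sphere S^2.)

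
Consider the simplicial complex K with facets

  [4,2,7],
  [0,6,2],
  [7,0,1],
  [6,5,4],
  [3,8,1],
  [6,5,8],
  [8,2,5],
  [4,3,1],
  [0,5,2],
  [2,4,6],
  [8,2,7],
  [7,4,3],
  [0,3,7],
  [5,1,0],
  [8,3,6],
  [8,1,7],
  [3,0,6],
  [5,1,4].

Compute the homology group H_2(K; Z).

Take the total order 0 < 1 < 2 < 3 < 4 < 5 < 6 < 7 < 8 on the vertex set. Then K (dimension 2) consists of the simplices:

  0-simplices (9): [0], [1], [2], [3], [4], [5], [6], [7], [8]
  1-simplices (27): (27 of them)
  2-simplices (18): [0,1,5], [0,1,7], [0,2,5], [0,2,6], [0,3,6], [0,3,7], [1,3,4], [1,3,8], [1,4,5], [1,7,8], [2,4,6], [2,4,7], [2,5,8], [2,7,8], [3,4,7], [3,6,8], [4,5,6], [5,6,8]

so the chain groups are C_0 ≅ Z^9, C_1 ≅ Z^27, C_2 ≅ Z^18.

Boundary ∂_1: C_1 → C_0 is given by ∂[p,q] = [q] − [p].
The 9×27 boundary matrix has rank 8 and Smith normal form diag(1,1,1,1,1,1,1,1).

The boundary map ∂_2: C_2 → C_1 maps a triangle to the signed sum of its edges. For instance
  ∂[3,4,7] = [4,7] − [3,7] + [3,4],
  ∂[0,2,6] = [2,6] − [0,6] + [0,2].
This gives a 27×18 integer matrix of rank 18; reducing to Smith normal form yields diagonal entries (1,1,1,1,1,1,1,1,1,1,1,1,1,1,1,1,1,2).

From H_k ≅ ker(∂_k) / im(∂_{k+1}) we obtain:

  H_2: rank ker ∂_2 − rank ∂_3 = (18 − 18) − 0 = 0, and there is no ∂_3, so H_2 ≅ 0.

H_2 = 0.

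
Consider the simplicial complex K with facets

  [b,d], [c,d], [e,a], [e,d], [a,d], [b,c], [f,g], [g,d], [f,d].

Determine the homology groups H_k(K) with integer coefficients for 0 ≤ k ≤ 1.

H_0 ≅ Z,  H_1 ≅ Z^3.

Take the total order a < b < c < d < e < f < g on the vertex set. Then K (dimension 1) consists of the simplices:

  0-simplices (7): a, b, c, d, e, f, g
  1-simplices (9): ad, ae, bc, bd, cd, de, df, dg, fg

so the chain groups are C_0 ≅ Z^7, C_1 ≅ Z^9.

Boundary ∂_1: C_1 → C_0 is given by ∂[p,q] = [q] − [p].
The resulting 7×9 matrix has rank 6, and its Smith normal form has invariant factors (1,1,1,1,1,1).

Reading off H_k = ker ∂_k / im ∂_{k+1}:

  H_0: rank C_0 − rank ∂_1 = 7 − 6 = 1, and the invariant factors of ∂_1 are all 1, so H_0 ≅ Z.
  H_1: rank ker ∂_1 − rank ∂_2 = (9 − 6) − 0 = 3, and there is no ∂_2, so H_1 ≅ Z^3.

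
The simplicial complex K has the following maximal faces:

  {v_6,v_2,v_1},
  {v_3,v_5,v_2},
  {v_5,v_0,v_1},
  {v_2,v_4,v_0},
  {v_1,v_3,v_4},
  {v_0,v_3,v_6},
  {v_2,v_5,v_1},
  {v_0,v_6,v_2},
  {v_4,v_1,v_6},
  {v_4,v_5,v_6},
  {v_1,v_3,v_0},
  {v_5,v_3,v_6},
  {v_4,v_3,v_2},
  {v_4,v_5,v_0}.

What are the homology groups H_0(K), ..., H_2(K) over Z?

H_0 ≅ Z,  H_1 ≅ Z^2,  H_2 ≅ Z.

Fix the vertex order v_0 < v_1 < v_2 < v_3 < v_4 < v_5 < v_6 and write every simplex with vertices in increasing order. Then dim K = 2 and the simplices of K are:

  0-simplices (7): [v_0], [v_1], [v_2], [v_3], [v_4], [v_5], [v_6]
  1-simplices (21): (21 of them)
  2-simplices (14): (14 of them)

Hence C_0 ≅ Z^7, C_1 ≅ Z^21, C_2 ≅ Z^14.

Boundary ∂_1: C_1 → C_0 is given by ∂[p,q] = [q] − [p].
This gives a 7×21 integer matrix of rank 6; reducing to Smith normal form yields diagonal entries (1,1,1,1,1,1).

∂_2: C_2 → C_1 sends each 2-simplex [p,q,r] to [q,r] − [p,r] + [p,q]. For instance
  ∂[v_2,v_3,v_4] = [v_3,v_4] − [v_2,v_4] + [v_2,v_3],
  ∂[v_0,v_2,v_6] = [v_2,v_6] − [v_0,v_6] + [v_0,v_2].
As a 21×14 matrix over Z this has rank 13, with invariant factors (1,1,1,1,1,1,1,1,1,1,1,1,1).

Computing H_k = (kernel of ∂_k) / (image of ∂_{k+1}):

  H_0: rank C_0 − rank ∂_1 = 7 − 6 = 1, and the invariant factors of ∂_1 are all 1, so H_0 = Z.
  H_1: rank ker ∂_1 − rank ∂_2 = (21 − 6) − 13 = 2, and the invariant factors of ∂_2 are all 1, so H_1 = Z^2.
  H_2: rank ker ∂_2 − rank ∂_3 = (14 − 13) − 0 = 1, and there is no ∂_3, so H_2 = Z.

As a check, the Euler characteristic is 7 − 21 + 14 = 0, which agrees with 1 − 2 + 1 = 0.
(K is a triangulation of the torus T^2.)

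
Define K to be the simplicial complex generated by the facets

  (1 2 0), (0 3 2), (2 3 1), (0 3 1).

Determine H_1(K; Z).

H_1 = 0.

K has 4 vertices, 6 edges, 4 triangles.
rank ∂_1 = 3, rank ∂_2 = 3 ⇒ b_1 = 6 − 3 − 3 = 0; all invariant factors of ∂_2 are 1 so no torsion. So H_1 = 0.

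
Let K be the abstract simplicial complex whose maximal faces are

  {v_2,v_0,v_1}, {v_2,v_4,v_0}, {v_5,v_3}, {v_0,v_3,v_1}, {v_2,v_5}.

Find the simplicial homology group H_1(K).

We work with the vertex ordering v_0 < v_1 < v_2 < v_3 < v_4 < v_5. The simplices of K, each written with vertices in increasing order, are:

  0-simplices (6): [v_0], [v_1], [v_2], [v_3], [v_4], [v_5]
  1-simplices (9): [v_0,v_1], [v_0,v_2], [v_0,v_3], [v_0,v_4], [v_1,v_2], [v_1,v_3], [v_2,v_4], [v_2,v_5], [v_3,v_5]
  2-simplices (3): [v_0,v_1,v_2], [v_0,v_1,v_3], [v_0,v_2,v_4]

so the chain groups are C_0 ≅ Z^6, C_1 ≅ Z^9, C_2 ≅ Z^3.

The boundary map ∂_1: C_1 → C_0 maps an edge to its endpoints' difference, ∂[p,q] = q − p.
The resulting 6×9 matrix has rank 5, and its Smith normal form has invariant factors (1,1,1,1,1).

Boundary ∂_2: C_2 → C_1 acts by ∂[p,q,r] = [q,r] − [p,r] + [p,q]. For instance
  ∂[v_0,v_1,v_3] = [v_1,v_3] − [v_0,v_3] + [v_0,v_1],
  ∂[v_0,v_1,v_2] = [v_1,v_2] − [v_0,v_2] + [v_0,v_1].
The resulting 9×3 matrix has rank 3, and its Smith normal form has invariant factors (1,1,1).

Now H_k = ker ∂_k / im ∂_{k+1}, so:

  H_1: rank ker ∂_1 − rank ∂_2 = (9 − 5) − 3 = 1, and the invariant factors of ∂_2 are all 1, so H_1 ≅ Z.

H_1 ≅ Z.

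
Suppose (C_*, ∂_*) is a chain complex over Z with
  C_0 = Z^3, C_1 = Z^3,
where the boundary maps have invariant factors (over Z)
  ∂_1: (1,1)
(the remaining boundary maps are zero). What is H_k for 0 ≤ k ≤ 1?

H_0 ≅ Z,  H_1 ≅ Z.

H_0: b_0 = 3 − 0 − 2 = 1; torsion from ∂_1 factors > 1: none. So H_0 ≅ Z.
H_1: b_1 = 3 − 2 − 0 = 1; torsion from ∂_2 factors > 1: none. So H_1 ≅ Z.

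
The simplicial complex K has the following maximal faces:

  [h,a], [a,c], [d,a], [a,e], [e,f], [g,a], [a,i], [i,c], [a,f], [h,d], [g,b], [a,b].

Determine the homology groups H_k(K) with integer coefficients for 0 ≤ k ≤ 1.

H_0 = Z,  H_1 = Z^4.

Fix the vertex order a < b < c < d < e < f < g < h < i and write every simplex with vertices in increasing order. Then dim K = 1 and the simplices of K are:

  0-simplices (9): a, b, c, d, e, f, g, h, i
  1-simplices (12): ab, ac, ad, ae, af, ag, ah, ai, bg, ci, dh, ef

Hence C_0 ≅ Z^9, C_1 ≅ Z^12.

The boundary map ∂_1: C_1 → C_0 maps an edge to its endpoints' difference, ∂[p,q] = q − p. For instance
  ∂af = f − a.
The resulting 9×12 matrix has rank 8, and its Smith normal form has invariant factors (1,1,1,1,1,1,1,1).

From H_k ≅ ker(∂_k) / im(∂_{k+1}) we obtain:

  H_0: rank C_0 − rank ∂_1 = 9 − 8 = 1, and the invariant factors of ∂_1 are all 1, so H_0 = Z.
  H_1: rank ker ∂_1 − rank ∂_2 = (12 − 8) − 0 = 4, and there is no ∂_2, so H_1 = Z^4.

As a check, the Euler characteristic is 9 − 12 = -3, which agrees with 1 − 4 = -3.
(K is a triangulation of a wedge of 4 circles.)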